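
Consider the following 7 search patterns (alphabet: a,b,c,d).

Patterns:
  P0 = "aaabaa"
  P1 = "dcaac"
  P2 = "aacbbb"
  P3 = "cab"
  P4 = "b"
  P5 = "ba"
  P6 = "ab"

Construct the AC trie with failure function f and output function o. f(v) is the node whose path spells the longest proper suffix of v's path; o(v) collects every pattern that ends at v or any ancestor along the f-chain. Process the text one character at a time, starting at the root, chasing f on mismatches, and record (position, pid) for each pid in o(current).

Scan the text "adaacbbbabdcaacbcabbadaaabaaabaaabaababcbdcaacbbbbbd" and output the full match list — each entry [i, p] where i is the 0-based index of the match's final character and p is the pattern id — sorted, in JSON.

Build automaton:
Trie (insert patterns):
  n0 'ε': a→1 b→19 c→16 d→7
  n1 'a': a→2 b→21
  n2 'aa': a→3 c→12
  n3 'aaa': b→4
  n4 'aaab': a→5
  n5 'aaaba': a→6
  n6 'aaabaa': ·  [P0 ends]
  n7 'd': c→8
  n8 'dc': a→9
  n9 'dca': a→10
  n10 'dcaa': c→11
  n11 'dcaac': ·  [P1 ends]
  n12 'aac': b→13
  n13 'aacb': b→14
  n14 'aacbb': b→15
  n15 'aacbbb': ·  [P2 ends]
  n16 'c': a→17
  n17 'ca': b→18
  n18 'cab': ·  [P3 ends]
  n19 'b': a→20  [P4 ends]
  n20 'ba': ·  [P5 ends]
  n21 'ab': ·  [P6 ends]

BFS fail/out derivation:
  n1('a'): parent n0 fail=0; on 'a' 0 → fail=0;  out ∅∪∅=∅
  n7('d'): parent n0 fail=0; on 'd' 0 → fail=0;  out ∅∪∅=∅
  n16('c'): parent n0 fail=0; on 'c' 0 → fail=0;  out ∅∪∅=∅
  n19('b'): parent n0 fail=0; on 'b' 0 → fail=0;  out {4}∪∅={4}
  n2('aa'): parent n1 fail=0; on 'a' 0 → fail=1;  out ∅∪∅=∅
  n8('dc'): parent n7 fail=0; on 'c' 0 → fail=16;  out ∅∪∅=∅
  n17('ca'): parent n16 fail=0; on 'a' 0 → fail=1;  out ∅∪∅=∅
  n20('ba'): parent n19 fail=0; on 'a' 0 → fail=1;  out {5}∪∅={5}
  n21('ab'): parent n1 fail=0; on 'b' 0 → fail=19;  out {6}∪{4}={4,6}
  n3('aaa'): parent n2 fail=1; on 'a' 1 → fail=2;  out ∅∪∅=∅
  n9('dca'): parent n8 fail=16; on 'a' 16 → fail=17;  out ∅∪∅=∅
  n12('aac'): parent n2 fail=1; on 'c' 1→0 → fail=16;  out ∅∪∅=∅
  n18('cab'): parent n17 fail=1; on 'b' 1 → fail=21;  out {3}∪{4,6}={3,4,6}
  n4('aaab'): parent n3 fail=2; on 'b' 2→1 → fail=21;  out ∅∪{4,6}={4,6}
  n10('dcaa'): parent n9 fail=17; on 'a' 17→1 → fail=2;  out ∅∪∅=∅
  n13('aacb'): parent n12 fail=16; on 'b' 16→0 → fail=19;  out ∅∪{4}={4}
  n5('aaaba'): parent n4 fail=21; on 'a' 21→19 → fail=20;  out ∅∪{5}={5}
  n11('dcaac'): parent n10 fail=2; on 'c' 2 → fail=12;  out {1}∪∅={1}
  n14('aacbb'): parent n13 fail=19; on 'b' 19→0 → fail=19;  out ∅∪{4}={4}
  n6('aaabaa'): parent n5 fail=20; on 'a' 20→1 → fail=2;  out {0}∪∅={0}
  n15('aacbbb'): parent n14 fail=19; on 'b' 19→0 → fail=19;  out {2}∪{4}={2,4}

Scan:
pos 0 'a': at 1
pos 1 'd': at 7 (fail-walked)
pos 2 'a': at 1 (fail-walked)
pos 3 'a': at 2
pos 4 'c': at 12
pos 5 'b': at 13  emit P4@[5:5]
pos 6 'b': at 14  emit P4@[6:6]
pos 7 'b': at 15  emit P2@[2:7],P4@[7:7]
pos 8 'a': at 20 (fail-walked)  emit P5@[7:8]
pos 9 'b': at 21 (fail-walked)  emit P4@[9:9],P6@[8:9]
pos 10 'd': at 7 (fail-walked)
pos 11 'c': at 8
pos 12 'a': at 9
pos 13 'a': at 10
pos 14 'c': at 11  emit P1@[10:14]
pos 15 'b': at 13 (fail-walked)  emit P4@[15:15]
pos 16 'c': at 16 (fail-walked)
pos 17 'a': at 17
pos 18 'b': at 18  emit P3@[16:18],P4@[18:18],P6@[17:18]
pos 19 'b': at 19 (fail-walked)  emit P4@[19:19]
pos 20 'a': at 20  emit P5@[19:20]
pos 21 'd': at 7 (fail-walked)
pos 22 'a': at 1 (fail-walked)
pos 23 'a': at 2
pos 24 'a': at 3
pos 25 'b': at 4  emit P4@[25:25],P6@[24:25]
pos 26 'a': at 5  emit P5@[25:26]
pos 27 'a': at 6  emit P0@[22:27]
pos 28 'a': at 3 (fail-walked)
pos 29 'b': at 4  emit P4@[29:29],P6@[28:29]
pos 30 'a': at 5  emit P5@[29:30]
pos 31 'a': at 6  emit P0@[26:31]
pos 32 'a': at 3 (fail-walked)
pos 33 'b': at 4  emit P4@[33:33],P6@[32:33]
pos 34 'a': at 5  emit P5@[33:34]
pos 35 'a': at 6  emit P0@[30:35]
pos 36 'b': at 21 (fail-walked)  emit P4@[36:36],P6@[35:36]
pos 37 'a': at 20 (fail-walked)  emit P5@[36:37]
pos 38 'b': at 21 (fail-walked)  emit P4@[38:38],P6@[37:38]
pos 39 'c': at 16 (fail-walked)
pos 40 'b': at 19 (fail-walked)  emit P4@[40:40]
pos 41 'd': at 7 (fail-walked)
pos 42 'c': at 8
pos 43 'a': at 9
pos 44 'a': at 10
pos 45 'c': at 11  emit P1@[41:45]
pos 46 'b': at 13 (fail-walked)  emit P4@[46:46]
pos 47 'b': at 14  emit P4@[47:47]
pos 48 'b': at 15  emit P2@[43:48],P4@[48:48]
pos 49 'b': at 19 (fail-walked)  emit P4@[49:49]
pos 50 'b': at 19 (fail-walked)  emit P4@[50:50]
pos 51 'd': at 7 (fail-walked)

Matches: [[5,4],[6,4],[7,2],[7,4],[8,5],[9,4],[9,6],[14,1],[15,4],[18,3],[18,4],[18,6],[19,4],[20,5],[25,4],[25,6],[26,5],[27,0],[29,4],[29,6],[30,5],[31,0],[33,4],[33,6],[34,5],[35,0],[36,4],[36,6],[37,5],[38,4],[38,6],[40,4],[45,1],[46,4],[47,4],[48,2],[48,4],[49,4],[50,4]]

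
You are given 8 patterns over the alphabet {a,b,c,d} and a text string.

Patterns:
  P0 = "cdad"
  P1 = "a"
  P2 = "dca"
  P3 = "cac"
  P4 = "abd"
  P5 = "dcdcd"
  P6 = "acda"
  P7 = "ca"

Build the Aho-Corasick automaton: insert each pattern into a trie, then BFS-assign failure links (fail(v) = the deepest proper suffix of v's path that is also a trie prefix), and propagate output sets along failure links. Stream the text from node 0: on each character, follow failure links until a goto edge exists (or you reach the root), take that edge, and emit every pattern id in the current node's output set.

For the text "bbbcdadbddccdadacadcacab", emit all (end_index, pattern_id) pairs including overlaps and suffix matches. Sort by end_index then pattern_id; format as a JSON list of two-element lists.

Construct AC machine:
Trie (insert patterns):
  0='ε' goto a→5 c→1 d→6
  1='c' goto a→9 d→2
  2='cd' goto a→3
  3='cda' goto d→4
  4='cdad' goto ·  [P0 ends]
  5='a' goto b→11 c→16  [P1 ends]
  6='d' goto c→7
  7='dc' goto a→8 d→13
  8='dca' goto ·  [P2 ends]
  9='ca' goto c→10  [P7 ends]
  10='cac' goto ·  [P3 ends]
  11='ab' goto d→12
  12='abd' goto ·  [P4 ends]
  13='dcd' goto c→14
  14='dcdc' goto d→15
  15='dcdcd' goto ·  [P5 ends]
  16='ac' goto d→17
  17='acd' goto a→18
  18='acda' goto ·  [P6 ends]

Failure links (BFS by depth):
  fail(1) 'c': from fail(0)=0 chase 'c': 0 ⇒ 0;  out=∅∪out(0)=∅
  fail(5) 'a': from fail(0)=0 chase 'a': 0 ⇒ 0;  out={1}∪out(0)={1}
  fail(6) 'd': from fail(0)=0 chase 'd': 0 ⇒ 0;  out=∅∪out(0)=∅
  fail(2) 'cd': from fail(1)=0 chase 'd': 0 ⇒ 6;  out=∅∪out(6)=∅
  fail(7) 'dc': from fail(6)=0 chase 'c': 0 ⇒ 1;  out=∅∪out(1)=∅
  fail(9) 'ca': from fail(1)=0 chase 'a': 0 ⇒ 5;  out={7}∪out(5)={1,7}
  fail(11) 'ab': from fail(5)=0 chase 'b': 0 ⇒ 0;  out=∅∪out(0)=∅
  fail(16) 'ac': from fail(5)=0 chase 'c': 0 ⇒ 1;  out=∅∪out(1)=∅
  fail(3) 'cda': from fail(2)=6 chase 'a': 6→0 ⇒ 5;  out=∅∪out(5)={1}
  fail(8) 'dca': from fail(7)=1 chase 'a': 1 ⇒ 9;  out={2}∪out(9)={1,2,7}
  fail(10) 'cac': from fail(9)=5 chase 'c': 5 ⇒ 16;  out={3}∪out(16)={3}
  fail(12) 'abd': from fail(11)=0 chase 'd': 0 ⇒ 6;  out={4}∪out(6)={4}
  fail(13) 'dcd': from fail(7)=1 chase 'd': 1 ⇒ 2;  out=∅∪out(2)=∅
  fail(17) 'acd': from fail(16)=1 chase 'd': 1 ⇒ 2;  out=∅∪out(2)=∅
  fail(4) 'cdad': from fail(3)=5 chase 'd': 5→0 ⇒ 6;  out={0}∪out(6)={0}
  fail(14) 'dcdc': from fail(13)=2 chase 'c': 2→6 ⇒ 7;  out=∅∪out(7)=∅
  fail(18) 'acda': from fail(17)=2 chase 'a': 2 ⇒ 3;  out={6}∪out(3)={1,6}
  fail(15) 'dcdcd': from fail(14)=7 chase 'd': 7 ⇒ 13;  out={5}∪out(13)={5}

Run:
i=0 'b': node 0→0
i=1 'b': node 0→0
i=2 'b': node 0→0
i=3 'c': node 0→1
i=4 'd': node 1→2
i=5 'a': node 2→3  ** P1@[5:5]
i=6 'd': node 3→4  ** P0@[3:6]
i=7 'b': node 4→0 ·f
i=8 'd': node 0→6
i=9 'd': node 6→6 ·f
i=10 'c': node 6→7
i=11 'c': node 7→1 ·f
i=12 'd': node 1→2
i=13 'a': node 2→3  ** P1@[13:13]
i=14 'd': node 3→4  ** P0@[11:14]
i=15 'a': node 4→5 ·f  ** P1@[15:15]
i=16 'c': node 5→16
i=17 'a': node 16→9 ·f  ** P1@[17:17],P7@[16:17]
i=18 'd': node 9→6 ·f
i=19 'c': node 6→7
i=20 'a': node 7→8  ** P1@[20:20],P2@[18:20],P7@[19:20]
i=21 'c': node 8→10 ·f  ** P3@[19:21]
i=22 'a': node 10→9 ·f  ** P1@[22:22],P7@[21:22]
i=23 'b': node 9→11 ·f

Result: [[5,1],[6,0],[13,1],[14,0],[15,1],[17,1],[17,7],[20,1],[20,2],[20,7],[21,3],[22,1],[22,7]]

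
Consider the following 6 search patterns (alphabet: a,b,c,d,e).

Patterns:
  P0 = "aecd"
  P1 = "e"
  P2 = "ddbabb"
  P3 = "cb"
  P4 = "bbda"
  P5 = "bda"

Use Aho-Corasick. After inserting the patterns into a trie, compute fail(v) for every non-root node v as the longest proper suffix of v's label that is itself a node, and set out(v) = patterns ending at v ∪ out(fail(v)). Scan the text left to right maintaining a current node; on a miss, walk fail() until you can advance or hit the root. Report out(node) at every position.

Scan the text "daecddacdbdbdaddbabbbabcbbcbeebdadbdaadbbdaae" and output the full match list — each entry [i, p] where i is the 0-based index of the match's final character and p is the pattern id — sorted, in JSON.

Build:
Trie nodes:
  n0 'ε': a→1 b→14 c→12 d→6 e→5
  n1 'a': e→2
  n2 'ae': c→3
  n3 'aec': d→4
  n4 'aecd': ·  [P0 ends]
  n5 'e': ·  [P1 ends]
  n6 'd': d→7
  n7 'dd': b→8
  n8 'ddb': a→9
  n9 'ddba': b→10
  n10 'ddbab': b→11
  n11 'ddbabb': ·  [P2 ends]
  n12 'c': b→13
  n13 'cb': ·  [P3 ends]
  n14 'b': b→15 d→18
  n15 'bb': d→16
  n16 'bbd': a→17
  n17 'bbda': ·  [P4 ends]
  n18 'bd': a→19
  n19 'bda': ·  [P5 ends]

Failure links (BFS by depth):
  fail(1) 'a': from fail(0)=0 chase 'a': 0 ⇒ 0;  out=∅∪out(0)=∅
  fail(5) 'e': from fail(0)=0 chase 'e': 0 ⇒ 0;  out={1}∪out(0)={1}
  fail(6) 'd': from fail(0)=0 chase 'd': 0 ⇒ 0;  out=∅∪out(0)=∅
  fail(12) 'c': from fail(0)=0 chase 'c': 0 ⇒ 0;  out=∅∪out(0)=∅
  fail(14) 'b': from fail(0)=0 chase 'b': 0 ⇒ 0;  out=∅∪out(0)=∅
  fail(2) 'ae': from fail(1)=0 chase 'e': 0 ⇒ 5;  out=∅∪out(5)={1}
  fail(7) 'dd': from fail(6)=0 chase 'd': 0 ⇒ 6;  out=∅∪out(6)=∅
  fail(13) 'cb': from fail(12)=0 chase 'b': 0 ⇒ 14;  out={3}∪out(14)={3}
  fail(15) 'bb': from fail(14)=0 chase 'b': 0 ⇒ 14;  out=∅∪out(14)=∅
  fail(18) 'bd': from fail(14)=0 chase 'd': 0 ⇒ 6;  out=∅∪out(6)=∅
  fail(3) 'aec': from fail(2)=5 chase 'c': 5→0 ⇒ 12;  out=∅∪out(12)=∅
  fail(8) 'ddb': from fail(7)=6 chase 'b': 6→0 ⇒ 14;  out=∅∪out(14)=∅
  fail(16) 'bbd': from fail(15)=14 chase 'd': 14 ⇒ 18;  out=∅∪out(18)=∅
  fail(19) 'bda': from fail(18)=6 chase 'a': 6→0 ⇒ 1;  out={5}∪out(1)={5}
  fail(4) 'aecd': from fail(3)=12 chase 'd': 12→0 ⇒ 6;  out={0}∪out(6)={0}
  fail(9) 'ddba': from fail(8)=14 chase 'a': 14→0 ⇒ 1;  out=∅∪out(1)=∅
  fail(17) 'bbda': from fail(16)=18 chase 'a': 18 ⇒ 19;  out={4}∪out(19)={4,5}
  fail(10) 'ddbab': from fail(9)=1 chase 'b': 1→0 ⇒ 14;  out=∅∪out(14)=∅
  fail(11) 'ddbabb': from fail(10)=14 chase 'b': 14 ⇒ 15;  out={2}∪out(15)={2}

Scan:
[0] read 'd'  n0⇒n6
[1] read 'a'  n6⇒n1 ·f
[2] read 'e'  n1⇒n2  → match P1@[2:2]
[3] read 'c'  n2⇒n3
[4] read 'd'  n3⇒n4  → match P0@[1:4]
[5] read 'd'  n4⇒n7 ·f
[6] read 'a'  n7⇒n1 ·f
[7] read 'c'  n1⇒n12 ·f
[8] read 'd'  n12⇒n6 ·f
[9] read 'b'  n6⇒n14 ·f
[10] read 'd'  n14⇒n18
[11] read 'b'  n18⇒n14 ·f
[12] read 'd'  n14⇒n18
[13] read 'a'  n18⇒n19  → match P5@[11:13]
[14] read 'd'  n19⇒n6 ·f
[15] read 'd'  n6⇒n7
[16] read 'b'  n7⇒n8
[17] read 'a'  n8⇒n9
[18] read 'b'  n9⇒n10
[19] read 'b'  n10⇒n11  → match P2@[14:19]
[20] read 'b'  n11⇒n15 ·f
[21] read 'a'  n15⇒n1 ·f
[22] read 'b'  n1⇒n14 ·f
[23] read 'c'  n14⇒n12 ·f
[24] read 'b'  n12⇒n13  → match P3@[23:24]
[25] read 'b'  n13⇒n15 ·f
[26] read 'c'  n15⇒n12 ·f
[27] read 'b'  n12⇒n13  → match P3@[26:27]
[28] read 'e'  n13⇒n5 ·f  → match P1@[28:28]
[29] read 'e'  n5⇒n5 ·f  → match P1@[29:29]
[30] read 'b'  n5⇒n14 ·f
[31] read 'd'  n14⇒n18
[32] read 'a'  n18⇒n19  → match P5@[30:32]
[33] read 'd'  n19⇒n6 ·f
[34] read 'b'  n6⇒n14 ·f
[35] read 'd'  n14⇒n18
[36] read 'a'  n18⇒n19  → match P5@[34:36]
[37] read 'a'  n19⇒n1 ·f
[38] read 'd'  n1⇒n6 ·f
[39] read 'b'  n6⇒n14 ·f
[40] read 'b'  n14⇒n15
[41] read 'd'  n15⇒n16
[42] read 'a'  n16⇒n17  → match P4@[39:42],P5@[40:42]
[43] read 'a'  n17⇒n1 ·f
[44] read 'e'  n1⇒n2  → match P1@[44:44]

All matches (sorted): [[2,1],[4,0],[13,5],[19,2],[24,3],[27,3],[28,1],[29,1],[32,5],[36,5],[42,4],[42,5],[44,1]]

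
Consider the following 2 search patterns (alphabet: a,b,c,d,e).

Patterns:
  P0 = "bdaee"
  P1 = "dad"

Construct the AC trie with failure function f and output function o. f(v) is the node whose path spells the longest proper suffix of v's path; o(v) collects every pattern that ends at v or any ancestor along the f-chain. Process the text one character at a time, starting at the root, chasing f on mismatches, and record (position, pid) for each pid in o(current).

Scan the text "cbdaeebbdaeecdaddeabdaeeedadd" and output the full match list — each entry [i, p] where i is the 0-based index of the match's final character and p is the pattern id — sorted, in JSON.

Construct AC machine:
Trie (insert patterns):
  n0 'ε': b→1 d→6
  n1 'b': d→2
  n2 'bd': a→3
  n3 'bda': e→4
  n4 'bdae': e→5
  n5 'bdaee': ·  [P0 ends]
  n6 'd': a→7
  n7 'da': d→8
  n8 'dad': ·  [P1 ends]

BFS fail/out derivation:
  n1('b'): parent n0 fail=0; on 'b' 0 → fail=0;  out ∅∪∅=∅
  n6('d'): parent n0 fail=0; on 'd' 0 → fail=0;  out ∅∪∅=∅
  n2('bd'): parent n1 fail=0; on 'd' 0 → fail=6;  out ∅∪∅=∅
  n7('da'): parent n6 fail=0; on 'a' 0 → fail=0;  out ∅∪∅=∅
  n3('bda'): parent n2 fail=6; on 'a' 6 → fail=7;  out ∅∪∅=∅
  n8('dad'): parent n7 fail=0; on 'd' 0 → fail=6;  out {1}∪∅={1}
  n4('bdae'): parent n3 fail=7; on 'e' 7→0 → fail=0;  out ∅∪∅=∅
  n5('bdaee'): parent n4 fail=0; on 'e' 0 → fail=0;  out {0}∪∅={0}

Scan:
[0] read 'c'  n0⇒n0
[1] read 'b'  n0⇒n1
[2] read 'd'  n1⇒n2
[3] read 'a'  n2⇒n3
[4] read 'e'  n3⇒n4
[5] read 'e'  n4⇒n5  → match P0@[1:5]
[6] read 'b'  n5⇒n1 ·f
[7] read 'b'  n1⇒n1 ·f
[8] read 'd'  n1⇒n2
[9] read 'a'  n2⇒n3
[10] read 'e'  n3⇒n4
[11] read 'e'  n4⇒n5  → match P0@[7:11]
[12] read 'c'  n5⇒n0 ·f
[13] read 'd'  n0⇒n6
[14] read 'a'  n6⇒n7
[15] read 'd'  n7⇒n8  → match P1@[13:15]
[16] read 'd'  n8⇒n6 ·f
[17] read 'e'  n6⇒n0 ·f
[18] read 'a'  n0⇒n0
[19] read 'b'  n0⇒n1
[20] read 'd'  n1⇒n2
[21] read 'a'  n2⇒n3
[22] read 'e'  n3⇒n4
[23] read 'e'  n4⇒n5  → match P0@[19:23]
[24] read 'e'  n5⇒n0 ·f
[25] read 'd'  n0⇒n6
[26] read 'a'  n6⇒n7
[27] read 'd'  n7⇒n8  → match P1@[25:27]
[28] read 'd'  n8⇒n6 ·f

Result: [[5,0],[11,0],[15,1],[23,0],[27,1]]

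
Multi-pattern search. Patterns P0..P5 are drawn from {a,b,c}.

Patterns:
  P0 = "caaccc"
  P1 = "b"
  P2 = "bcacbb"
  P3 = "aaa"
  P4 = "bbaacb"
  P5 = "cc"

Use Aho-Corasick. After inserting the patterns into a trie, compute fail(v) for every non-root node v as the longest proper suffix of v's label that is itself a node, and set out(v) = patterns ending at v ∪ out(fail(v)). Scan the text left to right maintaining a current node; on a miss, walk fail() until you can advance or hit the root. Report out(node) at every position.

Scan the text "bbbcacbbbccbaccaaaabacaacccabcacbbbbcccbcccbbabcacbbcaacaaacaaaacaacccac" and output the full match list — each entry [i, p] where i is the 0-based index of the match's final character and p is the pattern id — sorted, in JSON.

Build:
Trie nodes:
  0='ε' goto a→13 b→7 c→1
  1='c' goto a→2 c→21
  2='ca' goto a→3
  3='caa' goto c→4
  4='caac' goto c→5
  5='caacc' goto c→6
  6='caaccc' goto ·  [P0 ends]
  7='b' goto b→16 c→8  [P1 ends]
  8='bc' goto a→9
  9='bca' goto c→10
  10='bcac' goto b→11
  11='bcacb' goto b→12
  12='bcacbb' goto ·  [P2 ends]
  13='a' goto a→14
  14='aa' goto a→15
  15='aaa' goto ·  [P3 ends]
  16='bb' goto a→17
  17='bba' goto a→18
  18='bbaa' goto c→19
  19='bbaac' goto b→20
  20='bbaacb' goto ·  [P4 ends]
  21='cc' goto ·  [P5 ends]

BFS fail/out derivation:
  fail(1) 'c': from fail(0)=0 chase 'c': 0 ⇒ 0;  out=∅∪out(0)=∅
  fail(7) 'b': from fail(0)=0 chase 'b': 0 ⇒ 0;  out={1}∪out(0)={1}
  fail(13) 'a': from fail(0)=0 chase 'a': 0 ⇒ 0;  out=∅∪out(0)=∅
  fail(2) 'ca': from fail(1)=0 chase 'a': 0 ⇒ 13;  out=∅∪out(13)=∅
  fail(8) 'bc': from fail(7)=0 chase 'c': 0 ⇒ 1;  out=∅∪out(1)=∅
  fail(14) 'aa': from fail(13)=0 chase 'a': 0 ⇒ 13;  out=∅∪out(13)=∅
  fail(16) 'bb': from fail(7)=0 chase 'b': 0 ⇒ 7;  out=∅∪out(7)={1}
  fail(21) 'cc': from fail(1)=0 chase 'c': 0 ⇒ 1;  out={5}∪out(1)={5}
  fail(3) 'caa': from fail(2)=13 chase 'a': 13 ⇒ 14;  out=∅∪out(14)=∅
  fail(9) 'bca': from fail(8)=1 chase 'a': 1 ⇒ 2;  out=∅∪out(2)=∅
  fail(15) 'aaa': from fail(14)=13 chase 'a': 13 ⇒ 14;  out={3}∪out(14)={3}
  fail(17) 'bba': from fail(16)=7 chase 'a': 7→0 ⇒ 13;  out=∅∪out(13)=∅
  fail(4) 'caac': from fail(3)=14 chase 'c': 14→13→0 ⇒ 1;  out=∅∪out(1)=∅
  fail(10) 'bcac': from fail(9)=2 chase 'c': 2→13→0 ⇒ 1;  out=∅∪out(1)=∅
  fail(18) 'bbaa': from fail(17)=13 chase 'a': 13 ⇒ 14;  out=∅∪out(14)=∅
  fail(5) 'caacc': from fail(4)=1 chase 'c': 1 ⇒ 21;  out=∅∪out(21)={5}
  fail(11) 'bcacb': from fail(10)=1 chase 'b': 1→0 ⇒ 7;  out=∅∪out(7)={1}
  fail(19) 'bbaac': from fail(18)=14 chase 'c': 14→13→0 ⇒ 1;  out=∅∪out(1)=∅
  fail(6) 'caaccc': from fail(5)=21 chase 'c': 21→1 ⇒ 21;  out={0}∪out(21)={0,5}
  fail(12) 'bcacbb': from fail(11)=7 chase 'b': 7 ⇒ 16;  out={2}∪out(16)={1,2}
  fail(20) 'bbaacb': from fail(19)=1 chase 'b': 1→0 ⇒ 7;  out={4}∪out(7)={1,4}

Scan:
[0] read 'b'  n0⇒n7  emit P1@[0:0]
[1] read 'b'  n7⇒n16  emit P1@[1:1]
[2] read 'b'  n16⇒n16 (via fail)  emit P1@[2:2]
[3] read 'c'  n16⇒n8 (via fail)
[4] read 'a'  n8⇒n9
[5] read 'c'  n9⇒n10
[6] read 'b'  n10⇒n11  emit P1@[6:6]
[7] read 'b'  n11⇒n12  emit P1@[7:7],P2@[2:7]
[8] read 'b'  n12⇒n16 (via fail)  emit P1@[8:8]
[9] read 'c'  n16⇒n8 (via fail)
[10] read 'c'  n8⇒n21 (via fail)  emit P5@[9:10]
[11] read 'b'  n21⇒n7 (via fail)  emit P1@[11:11]
[12] read 'a'  n7⇒n13 (via fail)
[13] read 'c'  n13⇒n1 (via fail)
[14] read 'c'  n1⇒n21  emit P5@[13:14]
[15] read 'a'  n21⇒n2 (via fail)
[16] read 'a'  n2⇒n3
[17] read 'a'  n3⇒n15 (via fail)  emit P3@[15:17]
[18] read 'a'  n15⇒n15 (via fail)  emit P3@[16:18]
[19] read 'b'  n15⇒n7 (via fail)  emit P1@[19:19]
[20] read 'a'  n7⇒n13 (via fail)
[21] read 'c'  n13⇒n1 (via fail)
[22] read 'a'  n1⇒n2
[23] read 'a'  n2⇒n3
[24] read 'c'  n3⇒n4
[25] read 'c'  n4⇒n5  emit P5@[24:25]
[26] read 'c'  n5⇒n6  emit P0@[21:26],P5@[25:26]
[27] read 'a'  n6⇒n2 (via fail)
[28] read 'b'  n2⇒n7 (via fail)  emit P1@[28:28]
[29] read 'c'  n7⇒n8
[30] read 'a'  n8⇒n9
[31] read 'c'  n9⇒n10
[32] read 'b'  n10⇒n11  emit P1@[32:32]
[33] read 'b'  n11⇒n12  emit P1@[33:33],P2@[28:33]
[34] read 'b'  n12⇒n16 (via fail)  emit P1@[34:34]
[35] read 'b'  n16⇒n16 (via fail)  emit P1@[35:35]
[36] read 'c'  n16⇒n8 (via fail)
[37] read 'c'  n8⇒n21 (via fail)  emit P5@[36:37]
[38] read 'c'  n21⇒n21 (via fail)  emit P5@[37:38]
[39] read 'b'  n21⇒n7 (via fail)  emit P1@[39:39]
[40] read 'c'  n7⇒n8
[41] read 'c'  n8⇒n21 (via fail)  emit P5@[40:41]
[42] read 'c'  n21⇒n21 (via fail)  emit P5@[41:42]
[43] read 'b'  n21⇒n7 (via fail)  emit P1@[43:43]
[44] read 'b'  n7⇒n16  emit P1@[44:44]
[45] read 'a'  n16⇒n17
[46] read 'b'  n17⇒n7 (via fail)  emit P1@[46:46]
[47] read 'c'  n7⇒n8
[48] read 'a'  n8⇒n9
[49] read 'c'  n9⇒n10
[50] read 'b'  n10⇒n11  emit P1@[50:50]
[51] read 'b'  n11⇒n12  emit P1@[51:51],P2@[46:51]
[52] read 'c'  n12⇒n8 (via fail)
[53] read 'a'  n8⇒n9
[54] read 'a'  n9⇒n3 (via fail)
[55] read 'c'  n3⇒n4
[56] read 'a'  n4⇒n2 (via fail)
[57] read 'a'  n2⇒n3
[58] read 'a'  n3⇒n15 (via fail)  emit P3@[56:58]
[59] read 'c'  n15⇒n1 (via fail)
[60] read 'a'  n1⇒n2
[61] read 'a'  n2⇒n3
[62] read 'a'  n3⇒n15 (via fail)  emit P3@[60:62]
[63] read 'a'  n15⇒n15 (via fail)  emit P3@[61:63]
[64] read 'c'  n15⇒n1 (via fail)
[65] read 'a'  n1⇒n2
[66] read 'a'  n2⇒n3
[67] read 'c'  n3⇒n4
[68] read 'c'  n4⇒n5  emit P5@[67:68]
[69] read 'c'  n5⇒n6  emit P0@[64:69],P5@[68:69]
[70] read 'a'  n6⇒n2 (via fail)
[71] read 'c'  n2⇒n1 (via fail)

All matches (sorted): [[0,1],[1,1],[2,1],[6,1],[7,1],[7,2],[8,1],[10,5],[11,1],[14,5],[17,3],[18,3],[19,1],[25,5],[26,0],[26,5],[28,1],[32,1],[33,1],[33,2],[34,1],[35,1],[37,5],[38,5],[39,1],[41,5],[42,5],[43,1],[44,1],[46,1],[50,1],[51,1],[51,2],[58,3],[62,3],[63,3],[68,5],[69,0],[69,5]]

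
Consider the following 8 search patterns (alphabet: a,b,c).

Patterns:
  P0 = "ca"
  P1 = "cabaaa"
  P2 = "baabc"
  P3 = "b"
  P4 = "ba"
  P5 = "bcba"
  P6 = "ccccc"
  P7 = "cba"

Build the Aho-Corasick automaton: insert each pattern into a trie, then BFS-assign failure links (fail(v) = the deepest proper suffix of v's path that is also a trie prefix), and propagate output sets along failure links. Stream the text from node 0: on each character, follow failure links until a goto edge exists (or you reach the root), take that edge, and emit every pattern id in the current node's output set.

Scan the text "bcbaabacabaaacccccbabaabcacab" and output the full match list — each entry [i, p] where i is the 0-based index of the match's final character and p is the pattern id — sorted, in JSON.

Construct AC machine:
Trie nodes:
  0='ε' goto b→7 c→1
  1='c' goto a→2 b→19 c→15
  2='ca' goto b→3  ←P0
  3='cab' goto a→4
  4='caba' goto a→5
  5='cabaa' goto a→6
  6='cabaaa' goto ·  ←P1
  7='b' goto a→8 c→12  ←P3
  8='ba' goto a→9  ←P4
  9='baa' goto b→10
  10='baab' goto c→11
  11='baabc' goto ·  ←P2
  12='bc' goto b→13
  13='bcb' goto a→14
  14='bcba' goto ·  ←P5
  15='cc' goto c→16
  16='ccc' goto c→17
  17='cccc' goto c→18
  18='ccccc' goto ·  ←P6
  19='cb' goto a→20
  20='cba' goto ·  ←P7

Failure links (BFS by depth):
  fail(1) 'c': from fail(0)=0 chase 'c': 0 ⇒ 0;  out=∅∪out(0)=∅
  fail(7) 'b': from fail(0)=0 chase 'b': 0 ⇒ 0;  out={3}∪out(0)={3}
  fail(2) 'ca': from fail(1)=0 chase 'a': 0 ⇒ 0;  out={0}∪out(0)={0}
  fail(8) 'ba': from fail(7)=0 chase 'a': 0 ⇒ 0;  out={4}∪out(0)={4}
  fail(12) 'bc': from fail(7)=0 chase 'c': 0 ⇒ 1;  out=∅∪out(1)=∅
  fail(15) 'cc': from fail(1)=0 chase 'c': 0 ⇒ 1;  out=∅∪out(1)=∅
  fail(19) 'cb': from fail(1)=0 chase 'b': 0 ⇒ 7;  out=∅∪out(7)={3}
  fail(3) 'cab': from fail(2)=0 chase 'b': 0 ⇒ 7;  out=∅∪out(7)={3}
  fail(9) 'baa': from fail(8)=0 chase 'a': 0 ⇒ 0;  out=∅∪out(0)=∅
  fail(13) 'bcb': from fail(12)=1 chase 'b': 1 ⇒ 19;  out=∅∪out(19)={3}
  fail(16) 'ccc': from fail(15)=1 chase 'c': 1 ⇒ 15;  out=∅∪out(15)=∅
  fail(20) 'cba': from fail(19)=7 chase 'a': 7 ⇒ 8;  out={7}∪out(8)={4,7}
  fail(4) 'caba': from fail(3)=7 chase 'a': 7 ⇒ 8;  out=∅∪out(8)={4}
  fail(10) 'baab': from fail(9)=0 chase 'b': 0 ⇒ 7;  out=∅∪out(7)={3}
  fail(14) 'bcba': from fail(13)=19 chase 'a': 19 ⇒ 20;  out={5}∪out(20)={4,5,7}
  fail(17) 'cccc': from fail(16)=15 chase 'c': 15 ⇒ 16;  out=∅∪out(16)=∅
  fail(5) 'cabaa': from fail(4)=8 chase 'a': 8 ⇒ 9;  out=∅∪out(9)=∅
  fail(11) 'baabc': from fail(10)=7 chase 'c': 7 ⇒ 12;  out={2}∪out(12)={2}
  fail(18) 'ccccc': from fail(17)=16 chase 'c': 16 ⇒ 17;  out={6}∪out(17)={6}
  fail(6) 'cabaaa': from fail(5)=9 chase 'a': 9→0 ⇒ 0;  out={1}∪out(0)={1}

Text stream:
pos 0 'b': at 7  emit P3@[0:0]
pos 1 'c': at 12
pos 2 'b': at 13  emit P3@[2:2]
pos 3 'a': at 14  emit P4@[2:3],P5@[0:3],P7@[1:3]
pos 4 'a': at 9 ·f
pos 5 'b': at 10  emit P3@[5:5]
pos 6 'a': at 8 ·f  emit P4@[5:6]
pos 7 'c': at 1 ·f
pos 8 'a': at 2  emit P0@[7:8]
pos 9 'b': at 3  emit P3@[9:9]
pos 10 'a': at 4  emit P4@[9:10]
pos 11 'a': at 5
pos 12 'a': at 6  emit P1@[7:12]
pos 13 'c': at 1 ·f
pos 14 'c': at 15
pos 15 'c': at 16
pos 16 'c': at 17
pos 17 'c': at 18  emit P6@[13:17]
pos 18 'b': at 19 ·f  emit P3@[18:18]
pos 19 'a': at 20  emit P4@[18:19],P7@[17:19]
pos 20 'b': at 7 ·f  emit P3@[20:20]
pos 21 'a': at 8  emit P4@[20:21]
pos 22 'a': at 9
pos 23 'b': at 10  emit P3@[23:23]
pos 24 'c': at 11  emit P2@[20:24]
pos 25 'a': at 2 ·f  emit P0@[24:25]
pos 26 'c': at 1 ·f
pos 27 'a': at 2  emit P0@[26:27]
pos 28 'b': at 3  emit P3@[28:28]

All matches (sorted): [[0,3],[2,3],[3,4],[3,5],[3,7],[5,3],[6,4],[8,0],[9,3],[10,4],[12,1],[17,6],[18,3],[19,4],[19,7],[20,3],[21,4],[23,3],[24,2],[25,0],[27,0],[28,3]]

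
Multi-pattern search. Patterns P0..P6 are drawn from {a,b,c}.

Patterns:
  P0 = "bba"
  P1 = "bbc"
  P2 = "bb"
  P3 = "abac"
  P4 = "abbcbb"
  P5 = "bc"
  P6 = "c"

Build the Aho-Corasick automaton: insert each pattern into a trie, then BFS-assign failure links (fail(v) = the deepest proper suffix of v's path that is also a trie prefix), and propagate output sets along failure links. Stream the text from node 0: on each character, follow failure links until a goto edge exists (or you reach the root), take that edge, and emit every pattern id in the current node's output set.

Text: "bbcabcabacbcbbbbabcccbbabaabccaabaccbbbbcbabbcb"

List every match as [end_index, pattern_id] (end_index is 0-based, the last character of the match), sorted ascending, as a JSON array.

Construct AC machine:
Trie (insert patterns):
  0='ε' goto a→5 b→1 c→14
  1='b' goto b→2 c→13
  2='bb' goto a→3 c→4  ←P2
  3='bba' goto ·  ←P0
  4='bbc' goto ·  ←P1
  5='a' goto b→6
  6='ab' goto a→7 b→9
  7='aba' goto c→8
  8='abac' goto ·  ←P3
  9='abb' goto c→10
  10='abbc' goto b→11
  11='abbcb' goto b→12
  12='abbcbb' goto ·  ←P4
  13='bc' goto ·  ←P5
  14='c' goto ·  ←P6

Failure links (BFS by depth):
  n1('b'): parent n0 fail=0; on 'b' 0 → fail=0;  out ∅∪∅=∅
  n5('a'): parent n0 fail=0; on 'a' 0 → fail=0;  out ∅∪∅=∅
  n14('c'): parent n0 fail=0; on 'c' 0 → fail=0;  out {6}∪∅={6}
  n2('bb'): parent n1 fail=0; on 'b' 0 → fail=1;  out {2}∪∅={2}
  n6('ab'): parent n5 fail=0; on 'b' 0 → fail=1;  out ∅∪∅=∅
  n13('bc'): parent n1 fail=0; on 'c' 0 → fail=14;  out {5}∪{6}={5,6}
  n3('bba'): parent n2 fail=1; on 'a' 1→0 → fail=5;  out {0}∪∅={0}
  n4('bbc'): parent n2 fail=1; on 'c' 1 → fail=13;  out {1}∪{5,6}={1,5,6}
  n7('aba'): parent n6 fail=1; on 'a' 1→0 → fail=5;  out ∅∪∅=∅
  n9('abb'): parent n6 fail=1; on 'b' 1 → fail=2;  out ∅∪{2}={2}
  n8('abac'): parent n7 fail=5; on 'c' 5→0 → fail=14;  out {3}∪{6}={3,6}
  n10('abbc'): parent n9 fail=2; on 'c' 2 → fail=4;  out ∅∪{1,5,6}={1,5,6}
  n11('abbcb'): parent n10 fail=4; on 'b' 4→13→14→0 → fail=1;  out ∅∪∅=∅
  n12('abbcbb'): parent n11 fail=1; on 'b' 1 → fail=2;  out {4}∪{2}={2,4}

Scan:
i=0 'b': node 0→1
i=1 'b': node 1→2  → match P2@[0:1]
i=2 'c': node 2→4  → match P1@[0:2],P5@[1:2],P6@[2:2]
i=3 'a': node 4→5 ·f
i=4 'b': node 5→6
i=5 'c': node 6→13 ·f  → match P5@[4:5],P6@[5:5]
i=6 'a': node 13→5 ·f
i=7 'b': node 5→6
i=8 'a': node 6→7
i=9 'c': node 7→8  → match P3@[6:9],P6@[9:9]
i=10 'b': node 8→1 ·f
i=11 'c': node 1→13  → match P5@[10:11],P6@[11:11]
i=12 'b': node 13→1 ·f
i=13 'b': node 1→2  → match P2@[12:13]
i=14 'b': node 2→2 ·f  → match P2@[13:14]
i=15 'b': node 2→2 ·f  → match P2@[14:15]
i=16 'a': node 2→3  → match P0@[14:16]
i=17 'b': node 3→6 ·f
i=18 'c': node 6→13 ·f  → match P5@[17:18],P6@[18:18]
i=19 'c': node 13→14 ·f  → match P6@[19:19]
i=20 'c': node 14→14 ·f  → match P6@[20:20]
i=21 'b': node 14→1 ·f
i=22 'b': node 1→2  → match P2@[21:22]
i=23 'a': node 2→3  → match P0@[21:23]
i=24 'b': node 3→6 ·f
i=25 'a': node 6→7
i=26 'a': node 7→5 ·f
i=27 'b': node 5→6
i=28 'c': node 6→13 ·f  → match P5@[27:28],P6@[28:28]
i=29 'c': node 13→14 ·f  → match P6@[29:29]
i=30 'a': node 14→5 ·f
i=31 'a': node 5→5 ·f
i=32 'b': node 5→6
i=33 'a': node 6→7
i=34 'c': node 7→8  → match P3@[31:34],P6@[34:34]
i=35 'c': node 8→14 ·f  → match P6@[35:35]
i=36 'b': node 14→1 ·f
i=37 'b': node 1→2  → match P2@[36:37]
i=38 'b': node 2→2 ·f  → match P2@[37:38]
i=39 'b': node 2→2 ·f  → match P2@[38:39]
i=40 'c': node 2→4  → match P1@[38:40],P5@[39:40],P6@[40:40]
i=41 'b': node 4→1 ·f
i=42 'a': node 1→5 ·f
i=43 'b': node 5→6
i=44 'b': node 6→9  → match P2@[43:44]
i=45 'c': node 9→10  → match P1@[43:45],P5@[44:45],P6@[45:45]
i=46 'b': node 10→11

All matches (sorted): [[1,2],[2,1],[2,5],[2,6],[5,5],[5,6],[9,3],[9,6],[11,5],[11,6],[13,2],[14,2],[15,2],[16,0],[18,5],[18,6],[19,6],[20,6],[22,2],[23,0],[28,5],[28,6],[29,6],[34,3],[34,6],[35,6],[37,2],[38,2],[39,2],[40,1],[40,5],[40,6],[44,2],[45,1],[45,5],[45,6]]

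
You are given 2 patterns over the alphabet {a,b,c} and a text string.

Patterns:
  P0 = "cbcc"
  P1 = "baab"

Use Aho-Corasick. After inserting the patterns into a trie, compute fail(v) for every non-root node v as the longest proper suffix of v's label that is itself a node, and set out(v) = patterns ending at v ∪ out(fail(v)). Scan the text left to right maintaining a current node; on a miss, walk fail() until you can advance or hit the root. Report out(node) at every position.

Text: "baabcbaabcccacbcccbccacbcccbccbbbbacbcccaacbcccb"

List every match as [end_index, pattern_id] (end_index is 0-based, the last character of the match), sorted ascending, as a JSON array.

Construct AC machine:
Trie (insert patterns):
  n0 'ε': b→5 c→1
  n1 'c': b→2
  n2 'cb': c→3
  n3 'cbc': c→4
  n4 'cbcc': ·  [P0 ends]
  n5 'b': a→6
  n6 'ba': a→7
  n7 'baa': b→8
  n8 'baab': ·  [P1 ends]

BFS fail/out derivation:
  n1('c'): parent n0 fail=0; on 'c' 0 → fail=0;  out ∅∪∅=∅
  n5('b'): parent n0 fail=0; on 'b' 0 → fail=0;  out ∅∪∅=∅
  n2('cb'): parent n1 fail=0; on 'b' 0 → fail=5;  out ∅∪∅=∅
  n6('ba'): parent n5 fail=0; on 'a' 0 → fail=0;  out ∅∪∅=∅
  n3('cbc'): parent n2 fail=5; on 'c' 5→0 → fail=1;  out ∅∪∅=∅
  n7('baa'): parent n6 fail=0; on 'a' 0 → fail=0;  out ∅∪∅=∅
  n4('cbcc'): parent n3 fail=1; on 'c' 1→0 → fail=1;  out {0}∪∅={0}
  n8('baab'): parent n7 fail=0; on 'b' 0 → fail=5;  out {1}∪∅={1}

Run:
pos 0 'b': at 5
pos 1 'a': at 6
pos 2 'a': at 7
pos 3 'b': at 8  ** P1@[0:3]
pos 4 'c': at 1 (via fail)
pos 5 'b': at 2
pos 6 'a': at 6 (via fail)
pos 7 'a': at 7
pos 8 'b': at 8  ** P1@[5:8]
pos 9 'c': at 1 (via fail)
pos 10 'c': at 1 (via fail)
pos 11 'c': at 1 (via fail)
pos 12 'a': at 0 (via fail)
pos 13 'c': at 1
pos 14 'b': at 2
pos 15 'c': at 3
pos 16 'c': at 4  ** P0@[13:16]
pos 17 'c': at 1 (via fail)
pos 18 'b': at 2
pos 19 'c': at 3
pos 20 'c': at 4  ** P0@[17:20]
pos 21 'a': at 0 (via fail)
pos 22 'c': at 1
pos 23 'b': at 2
pos 24 'c': at 3
pos 25 'c': at 4  ** P0@[22:25]
pos 26 'c': at 1 (via fail)
pos 27 'b': at 2
pos 28 'c': at 3
pos 29 'c': at 4  ** P0@[26:29]
pos 30 'b': at 2 (via fail)
pos 31 'b': at 5 (via fail)
pos 32 'b': at 5 (via fail)
pos 33 'b': at 5 (via fail)
pos 34 'a': at 6
pos 35 'c': at 1 (via fail)
pos 36 'b': at 2
pos 37 'c': at 3
pos 38 'c': at 4  ** P0@[35:38]
pos 39 'c': at 1 (via fail)
pos 40 'a': at 0 (via fail)
pos 41 'a': at 0
pos 42 'c': at 1
pos 43 'b': at 2
pos 44 'c': at 3
pos 45 'c': at 4  ** P0@[42:45]
pos 46 'c': at 1 (via fail)
pos 47 'b': at 2

All matches (sorted): [[3,1],[8,1],[16,0],[20,0],[25,0],[29,0],[38,0],[45,0]]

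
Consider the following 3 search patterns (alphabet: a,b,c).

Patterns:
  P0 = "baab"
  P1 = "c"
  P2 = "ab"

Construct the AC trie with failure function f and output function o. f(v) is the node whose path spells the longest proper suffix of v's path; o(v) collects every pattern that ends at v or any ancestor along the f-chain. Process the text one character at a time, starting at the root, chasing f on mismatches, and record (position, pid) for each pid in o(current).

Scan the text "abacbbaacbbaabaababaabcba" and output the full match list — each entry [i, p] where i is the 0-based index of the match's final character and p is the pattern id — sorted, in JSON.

Build:
Trie nodes:
  0='ε' goto a→6 b→1 c→5
  1='b' goto a→2
  2='ba' goto a→3
  3='baa' goto b→4
  4='baab' goto ·  ←P0
  5='c' goto ·  ←P1
  6='a' goto b→7
  7='ab' goto ·  ←P2

Failure links (BFS by depth):
  n1('b'): parent n0 fail=0; on 'b' 0 → fail=0;  out ∅∪∅=∅
  n5('c'): parent n0 fail=0; on 'c' 0 → fail=0;  out {1}∪∅={1}
  n6('a'): parent n0 fail=0; on 'a' 0 → fail=0;  out ∅∪∅=∅
  n2('ba'): parent n1 fail=0; on 'a' 0 → fail=6;  out ∅∪∅=∅
  n7('ab'): parent n6 fail=0; on 'b' 0 → fail=1;  out {2}∪∅={2}
  n3('baa'): parent n2 fail=6; on 'a' 6→0 → fail=6;  out ∅∪∅=∅
  n4('baab'): parent n3 fail=6; on 'b' 6 → fail=7;  out {0}∪{2}={0,2}

Scan:
pos 0 'a': at 6
pos 1 'b': at 7  emit P2@[0:1]
pos 2 'a': at 2 (fail-walked)
pos 3 'c': at 5 (fail-walked)  emit P1@[3:3]
pos 4 'b': at 1 (fail-walked)
pos 5 'b': at 1 (fail-walked)
pos 6 'a': at 2
pos 7 'a': at 3
pos 8 'c': at 5 (fail-walked)  emit P1@[8:8]
pos 9 'b': at 1 (fail-walked)
pos 10 'b': at 1 (fail-walked)
pos 11 'a': at 2
pos 12 'a': at 3
pos 13 'b': at 4  emit P0@[10:13],P2@[12:13]
pos 14 'a': at 2 (fail-walked)
pos 15 'a': at 3
pos 16 'b': at 4  emit P0@[13:16],P2@[15:16]
pos 17 'a': at 2 (fail-walked)
pos 18 'b': at 7 (fail-walked)  emit P2@[17:18]
pos 19 'a': at 2 (fail-walked)
pos 20 'a': at 3
pos 21 'b': at 4  emit P0@[18:21],P2@[20:21]
pos 22 'c': at 5 (fail-walked)  emit P1@[22:22]
pos 23 'b': at 1 (fail-walked)
pos 24 'a': at 2

Result: [[1,2],[3,1],[8,1],[13,0],[13,2],[16,0],[16,2],[18,2],[21,0],[21,2],[22,1]]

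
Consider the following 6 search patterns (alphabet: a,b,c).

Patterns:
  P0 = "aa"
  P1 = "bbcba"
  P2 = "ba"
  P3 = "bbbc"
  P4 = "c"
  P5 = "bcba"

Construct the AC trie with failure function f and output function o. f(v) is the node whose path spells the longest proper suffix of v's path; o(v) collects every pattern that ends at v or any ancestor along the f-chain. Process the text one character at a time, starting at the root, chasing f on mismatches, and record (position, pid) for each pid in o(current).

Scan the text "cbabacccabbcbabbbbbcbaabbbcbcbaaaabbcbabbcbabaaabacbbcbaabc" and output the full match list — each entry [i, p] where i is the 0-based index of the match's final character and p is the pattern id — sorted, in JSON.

Build automaton:
Trie (insert patterns):
  n0 'ε': a→1 b→3 c→11
  n1 'a': a→2
  n2 'aa': ·  ←P0
  n3 'b': a→8 b→4 c→12
  n4 'bb': b→9 c→5
  n5 'bbc': b→6
  n6 'bbcb': a→7
  n7 'bbcba': ·  ←P1
  n8 'ba': ·  ←P2
  n9 'bbb': c→10
  n10 'bbbc': ·  ←P3
  n11 'c': ·  ←P4
  n12 'bc': b→13
  n13 'bcb': a→14
  n14 'bcba': ·  ←P5

BFS fail/out derivation:
  fail(1) 'a': from fail(0)=0 chase 'a': 0 ⇒ 0;  out=∅∪out(0)=∅
  fail(3) 'b': from fail(0)=0 chase 'b': 0 ⇒ 0;  out=∅∪out(0)=∅
  fail(11) 'c': from fail(0)=0 chase 'c': 0 ⇒ 0;  out={4}∪out(0)={4}
  fail(2) 'aa': from fail(1)=0 chase 'a': 0 ⇒ 1;  out={0}∪out(1)={0}
  fail(4) 'bb': from fail(3)=0 chase 'b': 0 ⇒ 3;  out=∅∪out(3)=∅
  fail(8) 'ba': from fail(3)=0 chase 'a': 0 ⇒ 1;  out={2}∪out(1)={2}
  fail(12) 'bc': from fail(3)=0 chase 'c': 0 ⇒ 11;  out=∅∪out(11)={4}
  fail(5) 'bbc': from fail(4)=3 chase 'c': 3 ⇒ 12;  out=∅∪out(12)={4}
  fail(9) 'bbb': from fail(4)=3 chase 'b': 3 ⇒ 4;  out=∅∪out(4)=∅
  fail(13) 'bcb': from fail(12)=11 chase 'b': 11→0 ⇒ 3;  out=∅∪out(3)=∅
  fail(6) 'bbcb': from fail(5)=12 chase 'b': 12 ⇒ 13;  out=∅∪out(13)=∅
  fail(10) 'bbbc': from fail(9)=4 chase 'c': 4 ⇒ 5;  out={3}∪out(5)={3,4}
  fail(14) 'bcba': from fail(13)=3 chase 'a': 3 ⇒ 8;  out={5}∪out(8)={2,5}
  fail(7) 'bbcba': from fail(6)=13 chase 'a': 13 ⇒ 14;  out={1}∪out(14)={1,2,5}

Scan:
pos 0 'c': at 11  → match P4@[0:0]
pos 1 'b': at 3 (via fail)
pos 2 'a': at 8  → match P2@[1:2]
pos 3 'b': at 3 (via fail)
pos 4 'a': at 8  → match P2@[3:4]
pos 5 'c': at 11 (via fail)  → match P4@[5:5]
pos 6 'c': at 11 (via fail)  → match P4@[6:6]
pos 7 'c': at 11 (via fail)  → match P4@[7:7]
pos 8 'a': at 1 (via fail)
pos 9 'b': at 3 (via fail)
pos 10 'b': at 4
pos 11 'c': at 5  → match P4@[11:11]
pos 12 'b': at 6
pos 13 'a': at 7  → match P1@[9:13],P2@[12:13],P5@[10:13]
pos 14 'b': at 3 (via fail)
pos 15 'b': at 4
pos 16 'b': at 9
pos 17 'b': at 9 (via fail)
pos 18 'b': at 9 (via fail)
pos 19 'c': at 10  → match P3@[16:19],P4@[19:19]
pos 20 'b': at 6 (via fail)
pos 21 'a': at 7  → match P1@[17:21],P2@[20:21],P5@[18:21]
pos 22 'a': at 2 (via fail)  → match P0@[21:22]
pos 23 'b': at 3 (via fail)
pos 24 'b': at 4
pos 25 'b': at 9
pos 26 'c': at 10  → match P3@[23:26],P4@[26:26]
pos 27 'b': at 6 (via fail)
pos 28 'c': at 12 (via fail)  → match P4@[28:28]
pos 29 'b': at 13
pos 30 'a': at 14  → match P2@[29:30],P5@[27:30]
pos 31 'a': at 2 (via fail)  → match P0@[30:31]
pos 32 'a': at 2 (via fail)  → match P0@[31:32]
pos 33 'a': at 2 (via fail)  → match P0@[32:33]
pos 34 'b': at 3 (via fail)
pos 35 'b': at 4
pos 36 'c': at 5  → match P4@[36:36]
pos 37 'b': at 6
pos 38 'a': at 7  → match P1@[34:38],P2@[37:38],P5@[35:38]
pos 39 'b': at 3 (via fail)
pos 40 'b': at 4
pos 41 'c': at 5  → match P4@[41:41]
pos 42 'b': at 6
pos 43 'a': at 7  → match P1@[39:43],P2@[42:43],P5@[40:43]
pos 44 'b': at 3 (via fail)
pos 45 'a': at 8  → match P2@[44:45]
pos 46 'a': at 2 (via fail)  → match P0@[45:46]
pos 47 'a': at 2 (via fail)  → match P0@[46:47]
pos 48 'b': at 3 (via fail)
pos 49 'a': at 8  → match P2@[48:49]
pos 50 'c': at 11 (via fail)  → match P4@[50:50]
pos 51 'b': at 3 (via fail)
pos 52 'b': at 4
pos 53 'c': at 5  → match P4@[53:53]
pos 54 'b': at 6
pos 55 'a': at 7  → match P1@[51:55],P2@[54:55],P5@[52:55]
pos 56 'a': at 2 (via fail)  → match P0@[55:56]
pos 57 'b': at 3 (via fail)
pos 58 'c': at 12  → match P4@[58:58]

All matches (sorted): [[0,4],[2,2],[4,2],[5,4],[6,4],[7,4],[11,4],[13,1],[13,2],[13,5],[19,3],[19,4],[21,1],[21,2],[21,5],[22,0],[26,3],[26,4],[28,4],[30,2],[30,5],[31,0],[32,0],[33,0],[36,4],[38,1],[38,2],[38,5],[41,4],[43,1],[43,2],[43,5],[45,2],[46,0],[47,0],[49,2],[50,4],[53,4],[55,1],[55,2],[55,5],[56,0],[58,4]]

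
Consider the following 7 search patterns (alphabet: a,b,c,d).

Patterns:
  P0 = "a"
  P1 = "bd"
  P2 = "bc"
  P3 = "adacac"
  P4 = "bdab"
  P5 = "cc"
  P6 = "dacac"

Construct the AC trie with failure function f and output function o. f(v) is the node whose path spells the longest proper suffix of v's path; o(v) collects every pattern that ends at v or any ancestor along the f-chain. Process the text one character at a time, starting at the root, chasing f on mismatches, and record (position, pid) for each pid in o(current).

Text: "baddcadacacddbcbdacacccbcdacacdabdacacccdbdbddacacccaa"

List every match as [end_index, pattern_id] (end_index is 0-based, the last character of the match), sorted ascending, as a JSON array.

Build automaton:
Trie nodes:
  0='ε' goto a→1 b→2 c→12 d→14
  1='a' goto d→5  [P0 ends]
  2='b' goto c→4 d→3
  3='bd' goto a→10  [P1 ends]
  4='bc' goto ·  [P2 ends]
  5='ad' goto a→6
  6='ada' goto c→7
  7='adac' goto a→8
  8='adaca' goto c→9
  9='adacac' goto ·  [P3 ends]
  10='bda' goto b→11
  11='bdab' goto ·  [P4 ends]
  12='c' goto c→13
  13='cc' goto ·  [P5 ends]
  14='d' goto a→15
  15='da' goto c→16
  16='dac' goto a→17
  17='daca' goto c→18
  18='dacac' goto ·  [P6 ends]

BFS fail/out derivation:
  n1('a'): parent n0 fail=0; on 'a' 0 → fail=0;  out {0}∪∅={0}
  n2('b'): parent n0 fail=0; on 'b' 0 → fail=0;  out ∅∪∅=∅
  n12('c'): parent n0 fail=0; on 'c' 0 → fail=0;  out ∅∪∅=∅
  n14('d'): parent n0 fail=0; on 'd' 0 → fail=0;  out ∅∪∅=∅
  n3('bd'): parent n2 fail=0; on 'd' 0 → fail=14;  out {1}∪∅={1}
  n4('bc'): parent n2 fail=0; on 'c' 0 → fail=12;  out {2}∪∅={2}
  n5('ad'): parent n1 fail=0; on 'd' 0 → fail=14;  out ∅∪∅=∅
  n13('cc'): parent n12 fail=0; on 'c' 0 → fail=12;  out {5}∪∅={5}
  n15('da'): parent n14 fail=0; on 'a' 0 → fail=1;  out ∅∪{0}={0}
  n6('ada'): parent n5 fail=14; on 'a' 14 → fail=15;  out ∅∪{0}={0}
  n10('bda'): parent n3 fail=14; on 'a' 14 → fail=15;  out ∅∪{0}={0}
  n16('dac'): parent n15 fail=1; on 'c' 1→0 → fail=12;  out ∅∪∅=∅
  n7('adac'): parent n6 fail=15; on 'c' 15 → fail=16;  out ∅∪∅=∅
  n11('bdab'): parent n10 fail=15; on 'b' 15→1→0 → fail=2;  out {4}∪∅={4}
  n17('daca'): parent n16 fail=12; on 'a' 12→0 → fail=1;  out ∅∪{0}={0}
  n8('adaca'): parent n7 fail=16; on 'a' 16 → fail=17;  out ∅∪{0}={0}
  n18('dacac'): parent n17 fail=1; on 'c' 1→0 → fail=12;  out {6}∪∅={6}
  n9('adacac'): parent n8 fail=17; on 'c' 17 → fail=18;  out {3}∪{6}={3,6}

Scan:
pos 0 'b': at 2
pos 1 'a': at 1 (via fail)  ** P0@[1:1]
pos 2 'd': at 5
pos 3 'd': at 14 (via fail)
pos 4 'c': at 12 (via fail)
pos 5 'a': at 1 (via fail)  ** P0@[5:5]
pos 6 'd': at 5
pos 7 'a': at 6  ** P0@[7:7]
pos 8 'c': at 7
pos 9 'a': at 8  ** P0@[9:9]
pos 10 'c': at 9  ** P3@[5:10],P6@[6:10]
pos 11 'd': at 14 (via fail)
pos 12 'd': at 14 (via fail)
pos 13 'b': at 2 (via fail)
pos 14 'c': at 4  ** P2@[13:14]
pos 15 'b': at 2 (via fail)
pos 16 'd': at 3  ** P1@[15:16]
pos 17 'a': at 10  ** P0@[17:17]
pos 18 'c': at 16 (via fail)
pos 19 'a': at 17  ** P0@[19:19]
pos 20 'c': at 18  ** P6@[16:20]
pos 21 'c': at 13 (via fail)  ** P5@[20:21]
pos 22 'c': at 13 (via fail)  ** P5@[21:22]
pos 23 'b': at 2 (via fail)
pos 24 'c': at 4  ** P2@[23:24]
pos 25 'd': at 14 (via fail)
pos 26 'a': at 15  ** P0@[26:26]
pos 27 'c': at 16
pos 28 'a': at 17  ** P0@[28:28]
pos 29 'c': at 18  ** P6@[25:29]
pos 30 'd': at 14 (via fail)
pos 31 'a': at 15  ** P0@[31:31]
pos 32 'b': at 2 (via fail)
pos 33 'd': at 3  ** P1@[32:33]
pos 34 'a': at 10  ** P0@[34:34]
pos 35 'c': at 16 (via fail)
pos 36 'a': at 17  ** P0@[36:36]
pos 37 'c': at 18  ** P6@[33:37]
pos 38 'c': at 13 (via fail)  ** P5@[37:38]
pos 39 'c': at 13 (via fail)  ** P5@[38:39]
pos 40 'd': at 14 (via fail)
pos 41 'b': at 2 (via fail)
pos 42 'd': at 3  ** P1@[41:42]
pos 43 'b': at 2 (via fail)
pos 44 'd': at 3  ** P1@[43:44]
pos 45 'd': at 14 (via fail)
pos 46 'a': at 15  ** P0@[46:46]
pos 47 'c': at 16
pos 48 'a': at 17  ** P0@[48:48]
pos 49 'c': at 18  ** P6@[45:49]
pos 50 'c': at 13 (via fail)  ** P5@[49:50]
pos 51 'c': at 13 (via fail)  ** P5@[50:51]
pos 52 'a': at 1 (via fail)  ** P0@[52:52]
pos 53 'a': at 1 (via fail)  ** P0@[53:53]

Matches: [[1,0],[5,0],[7,0],[9,0],[10,3],[10,6],[14,2],[16,1],[17,0],[19,0],[20,6],[21,5],[22,5],[24,2],[26,0],[28,0],[29,6],[31,0],[33,1],[34,0],[36,0],[37,6],[38,5],[39,5],[42,1],[44,1],[46,0],[48,0],[49,6],[50,5],[51,5],[52,0],[53,0]]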